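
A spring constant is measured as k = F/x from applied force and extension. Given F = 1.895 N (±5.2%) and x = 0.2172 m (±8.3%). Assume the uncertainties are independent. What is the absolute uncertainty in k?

0.855 N/m

Relative error in a monomial: (δk/k)² = Σ (nᵢ · δxᵢ/xᵢ)².
  (1·δF/F)² = (1×0.0520)² = 0.00270;  (-1·δx/x)² = (-1×0.0830)² = 0.00689
δk/k = √(0.00959) = 0.0979
k = 8.725 N/m, so δk = 0.0979 × 8.725 = 0.855 N/m.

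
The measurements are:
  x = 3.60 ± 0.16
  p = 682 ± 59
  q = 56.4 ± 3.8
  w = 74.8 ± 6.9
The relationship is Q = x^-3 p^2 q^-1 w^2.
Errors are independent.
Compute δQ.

2.91e+05

Relative error in a monomial: (δQ/Q)² = Σ (nᵢ · δxᵢ/xᵢ)².
  (-3·δx/x)² = (-3×0.0444)² = 0.0178;  (2·δp/p)² = (2×0.0865)² = 0.0299;  (-1·δq/q)² = (-1×0.0674)² = 0.00454;  (2·δw/w)² = (2×0.0922)² = 0.0340
δQ/Q = √(0.0863) = 0.294
Q = 9.89e+05, so δQ = 0.294 × 9.89e+05 = 2.91e+05.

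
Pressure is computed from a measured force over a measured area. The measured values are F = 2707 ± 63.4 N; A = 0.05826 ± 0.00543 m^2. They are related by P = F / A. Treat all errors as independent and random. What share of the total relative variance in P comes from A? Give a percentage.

(δP/P)² = (1·δF/F)² + (-1·δA/A)²
  F term: (1×0.0234)² = 0.000549
  A term: (-1×0.0932)² = 0.00869
Total = 0.00924. Share from A = 0.00869/0.00924 = 0.941.

94.1%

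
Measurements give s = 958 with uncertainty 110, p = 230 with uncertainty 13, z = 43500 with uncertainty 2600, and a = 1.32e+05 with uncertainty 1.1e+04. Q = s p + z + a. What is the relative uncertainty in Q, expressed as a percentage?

7.67%

Let w = s·p = 2.2e+05. δw/w = √((1·δs/s)² + (1·δp/p)²) = √(0.0132 + 0.00319) = 0.128, so δw = 28200.
Q = w + z + a: δQ = √(δw² + δz² + δa²) = √(7.95e+08 + 6.76e+06 + 1.21e+08) = 30400
Q = 3.96e+05, so δQ/Q = 30400/3.96e+05 = 0.0767.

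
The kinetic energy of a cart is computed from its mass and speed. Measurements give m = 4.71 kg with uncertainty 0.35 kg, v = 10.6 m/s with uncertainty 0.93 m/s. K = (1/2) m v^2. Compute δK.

For a monomial K ∝ m, v^2, fractional errors add in quadrature:
  (1·δm/m)² = (1×0.0743)² = 0.00552;  (2·δv/v)² = (2×0.0877)² = 0.0308
δK/K = √(0.0363) = 0.191
K = 265 J, so δK = 0.191 × 265 = 50.4 J.

50.4 J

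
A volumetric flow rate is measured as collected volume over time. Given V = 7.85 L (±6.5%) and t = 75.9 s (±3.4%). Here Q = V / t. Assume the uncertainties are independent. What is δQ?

0.00759 L/s

Q is a product of powers, so relative uncertainties combine in quadrature:
  (1·δV/V)² = (1×0.0650)² = 0.00423;  (-1·δt/t)² = (-1×0.0340)² = 0.00116
δQ/Q = √(0.00538) = 0.0734
Q = 0.103 L/s, so δQ = 0.0734 × 0.103 = 0.00759 L/s.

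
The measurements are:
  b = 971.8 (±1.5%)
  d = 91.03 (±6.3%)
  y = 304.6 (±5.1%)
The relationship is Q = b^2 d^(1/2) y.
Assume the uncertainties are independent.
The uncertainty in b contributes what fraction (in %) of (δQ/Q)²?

20.0%

(δQ/Q)² = (2·δb/b)² + (½·δd/d)² + (1·δy/y)²
  b term: (2×0.0150)² = 0.000900
  d term: (0.5×0.0630)² = 0.000992
  y term: (1×0.0510)² = 0.00260
Total = 0.00449. Share from b = 0.000900/0.00449 = 0.200.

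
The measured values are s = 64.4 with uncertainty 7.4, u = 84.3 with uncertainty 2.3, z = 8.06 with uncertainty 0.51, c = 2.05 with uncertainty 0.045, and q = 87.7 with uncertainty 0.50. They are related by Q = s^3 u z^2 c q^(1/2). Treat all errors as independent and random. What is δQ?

1.04e+10

For a monomial Q ∝ s^3, u, z^2, c, q^(1/2), fractional errors add in quadrature:
  (3·δs/s)² = (3×0.115)² = 0.119;  (1·δu/u)² = (1×0.0273)² = 0.000744;  (2·δz/z)² = (2×0.0633)² = 0.0160;  (1·δc/c)² = (1×0.0220)² = 0.000482;  (½·δq/q)² = (0.5×0.00570)² = 8.13e-06
δQ/Q = √(0.136) = 0.369
Q = 2.81e+10, so δQ = 0.369 × 2.81e+10 = 1.04e+10.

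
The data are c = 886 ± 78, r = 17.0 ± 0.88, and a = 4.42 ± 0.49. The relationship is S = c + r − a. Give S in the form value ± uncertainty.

Sums and differences: (δS)² = Σ (cᵢ δxᵢ)².
  (δc)² = 6080;  (δr)² = 0.774;  (δa)² = 0.240
δS = √(6090) = 78.0
S = 899.

899 ± 78.0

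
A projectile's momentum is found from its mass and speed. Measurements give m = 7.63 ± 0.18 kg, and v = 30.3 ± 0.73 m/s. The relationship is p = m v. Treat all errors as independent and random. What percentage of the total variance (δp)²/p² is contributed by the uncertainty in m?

(δp/p)² = (1·δm/m)² + (1·δv/v)²
  m term: (1×0.0236)² = 0.000557
  v term: (1×0.0241)² = 0.000580
Total = 0.00114. Share from m = 0.000557/0.00114 = 0.489.

48.9%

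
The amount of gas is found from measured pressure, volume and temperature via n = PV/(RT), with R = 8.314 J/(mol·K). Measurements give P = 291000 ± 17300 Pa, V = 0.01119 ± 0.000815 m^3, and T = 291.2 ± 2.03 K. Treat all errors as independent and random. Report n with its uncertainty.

Each factor contributes (exponent × relative error)² to (δn/n)²:
  (1·δP/P)² = (1×0.0595)² = 0.00353;  (1·δV/V)² = (1×0.0728)² = 0.00530;  (-1·δT/T)² = (-1×0.00697)² = 4.86e-05
δn/n = √(0.00889) = 0.0943
n = 1.345 mol, so δn = 0.0943 × 1.345 = 0.127 mol.

1.345 ± 0.127 mol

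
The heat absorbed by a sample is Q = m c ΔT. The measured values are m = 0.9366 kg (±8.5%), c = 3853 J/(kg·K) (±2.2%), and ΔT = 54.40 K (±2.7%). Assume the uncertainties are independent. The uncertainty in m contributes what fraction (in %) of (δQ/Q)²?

85.6%

(δQ/Q)² = (1·δm/m)² + (1·δc/c)² + (1·δΔT/ΔT)²
  m term: (1×0.0850)² = 0.00723
  c term: (1×0.0220)² = 0.000484
  ΔT term: (1×0.0270)² = 0.000729
Total = 0.00844. Share from m = 0.00723/0.00844 = 0.856.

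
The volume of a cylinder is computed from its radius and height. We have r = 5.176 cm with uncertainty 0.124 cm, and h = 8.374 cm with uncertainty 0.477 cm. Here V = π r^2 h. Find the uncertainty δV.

V is a product of powers, so relative uncertainties combine in quadrature:
  (2·δr/r)² = (2×0.0240)² = 0.00230;  (1·δh/h)² = (1×0.0570)² = 0.00324
δV/V = √(0.00554) = 0.0744
V = 704.8 cm^3, so δV = 0.0744 × 704.8 = 52.5 cm^3.

52.5 cm^3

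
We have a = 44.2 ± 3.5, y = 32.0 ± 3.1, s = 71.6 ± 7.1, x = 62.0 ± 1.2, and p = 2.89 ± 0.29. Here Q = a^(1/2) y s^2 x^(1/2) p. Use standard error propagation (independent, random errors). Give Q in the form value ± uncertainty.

Relative error in a monomial: (δQ/Q)² = Σ (nᵢ · δxᵢ/xᵢ)².
  (½·δa/a)² = (0.5×0.0792)² = 0.00157;  (1·δy/y)² = (1×0.0969)² = 0.00938;  (2·δs/s)² = (2×0.0992)² = 0.0393;  (½·δx/x)² = (0.5×0.0194)² = 9.37e-05;  (1·δp/p)² = (1×0.100)² = 0.0101
δQ/Q = √(0.0604) = 0.246
Q = 2.48e+07, so δQ = 0.246 × 2.48e+07 = 6.1e+06.

(2.48 ± 0.610) × 10^7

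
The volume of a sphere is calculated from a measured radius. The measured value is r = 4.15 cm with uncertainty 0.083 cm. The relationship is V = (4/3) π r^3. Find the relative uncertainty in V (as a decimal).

V ∝ r^3, so δV/V = |3| · δr/r = 3 × 0.0200 = 0.0600.

0.0600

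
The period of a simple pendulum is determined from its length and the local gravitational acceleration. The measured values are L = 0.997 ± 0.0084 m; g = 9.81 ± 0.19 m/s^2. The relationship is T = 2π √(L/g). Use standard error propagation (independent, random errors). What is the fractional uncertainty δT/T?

Since T is a product/quotient, work with relative uncertainties:
  (½·δL/L)² = (0.5×0.00843)² = 1.77e-05;  (−½·δg/g)² = (-0.5×0.0194)² = 9.38e-05
δT/T = √(0.000112) = 0.0106

0.0106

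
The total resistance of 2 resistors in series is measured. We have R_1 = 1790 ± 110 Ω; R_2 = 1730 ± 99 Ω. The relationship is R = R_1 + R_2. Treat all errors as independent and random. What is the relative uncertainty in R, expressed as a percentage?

R is a linear combination, so absolute uncertainties add in quadrature:
  (δR_1)² = 12100;  (δR_2)² = 9800
δR = √(21900) = 148 Ω
R = 3520 Ω, so δR/R = 148/3520 = 0.0420.

4.20%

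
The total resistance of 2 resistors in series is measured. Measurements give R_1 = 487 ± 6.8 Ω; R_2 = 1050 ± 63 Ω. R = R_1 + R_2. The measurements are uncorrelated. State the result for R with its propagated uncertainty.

1540 ± 63.4 Ω

R is a linear combination, so absolute uncertainties add in quadrature:
  (δR_1)² = 46.2;  (δR_2)² = 3970
δR = √(4020) = 63.4 Ω
R = 1540 Ω.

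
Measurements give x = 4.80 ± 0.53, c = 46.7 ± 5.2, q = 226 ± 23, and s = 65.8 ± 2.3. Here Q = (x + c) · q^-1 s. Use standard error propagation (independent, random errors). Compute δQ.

2.22

Let u = x + c = 51.5. δu = √(δx² + δc²) = √(0.281 + 27.0) = 5.23, so δu/u = 0.101.
Q is then a monomial in u, q, s:
δQ/Q = √((δu/u)² + (-1·δq/q)² + (1·δs/s)²) = √(0.0103 + 0.0104 + 0.00122) = 0.148
Q = 15.0, so δQ = 0.148 × 15.0 = 2.22.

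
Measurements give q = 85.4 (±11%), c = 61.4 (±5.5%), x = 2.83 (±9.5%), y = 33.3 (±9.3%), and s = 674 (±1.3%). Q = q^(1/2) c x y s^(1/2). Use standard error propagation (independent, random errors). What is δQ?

Since Q is a product/quotient, work with relative uncertainties:
  (½·δq/q)² = (0.5×0.110)² = 0.00302;  (1·δc/c)² = (1×0.0550)² = 0.00302;  (1·δx/x)² = (1×0.0950)² = 0.00903;  (1·δy/y)² = (1×0.0930)² = 0.00865;  (½·δs/s)² = (0.5×0.0130)² = 4.23e-05
δQ/Q = √(0.0238) = 0.154
Q = 1.39e+06, so δQ = 0.154 × 1.39e+06 = 2.14e+05.

2.14e+05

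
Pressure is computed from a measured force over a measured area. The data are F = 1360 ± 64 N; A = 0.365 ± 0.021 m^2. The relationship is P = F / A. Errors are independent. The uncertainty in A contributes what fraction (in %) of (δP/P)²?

(δP/P)² = (1·δF/F)² + (-1·δA/A)²
  F term: (1×0.0471)² = 0.00221
  A term: (-1×0.0575)² = 0.00331
Total = 0.00552. Share from A = 0.00331/0.00552 = 0.599.

59.9%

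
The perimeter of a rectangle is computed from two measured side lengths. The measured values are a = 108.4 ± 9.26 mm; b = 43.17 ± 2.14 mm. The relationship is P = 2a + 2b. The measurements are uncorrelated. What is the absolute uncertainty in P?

P is a linear combination, so absolute uncertainties add in quadrature:
  (2·δa)² = 343;  (2·δb)² = 18.3
δP = √(361) = 19.0 mm

19.0 mm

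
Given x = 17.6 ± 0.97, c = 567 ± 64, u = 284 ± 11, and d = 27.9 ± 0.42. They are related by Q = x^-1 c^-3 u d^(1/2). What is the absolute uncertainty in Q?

1.61e-07

Q is a product of powers, so relative uncertainties combine in quadrature:
  (-1·δx/x)² = (-1×0.0551)² = 0.00304;  (-3·δc/c)² = (-3×0.113)² = 0.115;  (1·δu/u)² = (1×0.0387)² = 0.00150;  (½·δd/d)² = (0.5×0.0151)² = 5.67e-05
δQ/Q = √(0.119) = 0.345
Q = 4.68e-07, so δQ = 0.345 × 4.68e-07 = 1.61e-07.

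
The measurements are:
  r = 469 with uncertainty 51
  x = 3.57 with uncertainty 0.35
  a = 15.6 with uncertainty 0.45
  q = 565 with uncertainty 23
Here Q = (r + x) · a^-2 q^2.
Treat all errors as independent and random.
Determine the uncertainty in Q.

Let u = r + x = 473. δu = √(δr² + δx²) = √(2600 + 0.122) = 51.0, so δu/u = 0.108.
Q is then a monomial in u, a, q:
δQ/Q = √((δu/u)² + (-2·δa/a)² + (2·δq/q)²) = √(0.0116 + 0.00333 + 0.00663) = 0.147
Q = 6.2e+05, so δQ = 0.147 × 6.2e+05 = 91100.

91100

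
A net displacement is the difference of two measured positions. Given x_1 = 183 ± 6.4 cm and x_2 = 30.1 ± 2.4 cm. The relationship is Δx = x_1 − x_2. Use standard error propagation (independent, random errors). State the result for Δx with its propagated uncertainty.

153 ± 6.84 cm

Absolute uncertainties add in quadrature for a linear combination:
  (δx_1)² = 41.0;  (δx_2)² = 5.76
δΔx = √(46.7) = 6.84 cm
Δx = 153 cm.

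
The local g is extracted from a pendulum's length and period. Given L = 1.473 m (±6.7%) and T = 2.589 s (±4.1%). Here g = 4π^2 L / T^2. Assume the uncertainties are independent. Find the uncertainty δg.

For a monomial g ∝ L, T^-2, fractional errors add in quadrature:
  (1·δL/L)² = (1×0.0670)² = 0.00449;  (-2·δT/T)² = (-2×0.0410)² = 0.00672
δg/g = √(0.0112) = 0.106
g = 8.676 m/s^2, so δg = 0.106 × 8.676 = 0.919 m/s^2.

0.919 m/s^2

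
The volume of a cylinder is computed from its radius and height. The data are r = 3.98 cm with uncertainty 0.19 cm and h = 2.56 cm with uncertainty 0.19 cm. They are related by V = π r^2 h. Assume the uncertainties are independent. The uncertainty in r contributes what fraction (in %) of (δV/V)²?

(δV/V)² = (2·δr/r)² + (1·δh/h)²
  r term: (2×0.0477)² = 0.00912
  h term: (1×0.0742)² = 0.00551
Total = 0.0146. Share from r = 0.00912/0.0146 = 0.623.

62.3%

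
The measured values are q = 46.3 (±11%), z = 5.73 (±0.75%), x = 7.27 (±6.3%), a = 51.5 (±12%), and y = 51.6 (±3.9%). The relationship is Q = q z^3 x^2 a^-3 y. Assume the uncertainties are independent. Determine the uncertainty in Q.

69.5

Q is a product of powers, so relative uncertainties combine in quadrature:
  (1·δq/q)² = (1×0.110)² = 0.0121;  (3·δz/z)² = (3×0.00750)² = 0.000506;  (2·δx/x)² = (2×0.0630)² = 0.0159;  (-3·δa/a)² = (-3×0.120)² = 0.130;  (1·δy/y)² = (1×0.0390)² = 0.00152
δQ/Q = √(0.160) = 0.400
Q = 174, so δQ = 0.400 × 174 = 69.5.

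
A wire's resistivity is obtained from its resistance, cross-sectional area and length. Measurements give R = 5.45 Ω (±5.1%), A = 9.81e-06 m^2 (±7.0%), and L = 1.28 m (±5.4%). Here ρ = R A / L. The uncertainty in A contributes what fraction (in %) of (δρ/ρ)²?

47.0%

(δρ/ρ)² = (1·δR/R)² + (1·δA/A)² + (-1·δL/L)²
  R term: (1×0.0510)² = 0.00260
  A term: (1×0.0700)² = 0.00490
  L term: (-1×0.0540)² = 0.00292
Total = 0.0104. Share from A = 0.00490/0.0104 = 0.470.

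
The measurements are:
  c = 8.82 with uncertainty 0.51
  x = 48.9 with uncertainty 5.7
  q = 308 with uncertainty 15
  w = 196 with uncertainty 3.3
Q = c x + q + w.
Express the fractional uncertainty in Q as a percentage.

6.22%

Let p = c·x = 431. δp/p = √((1·δc/c)² + (1·δx/x)²) = √(0.00334 + 0.0136) = 0.130, so δp = 56.1.
Q = p + q + w: δQ = √(δp² + δq² + δw²) = √(3150 + 225 + 10.9) = 58.2
Q = 935, so δQ/Q = 58.2/935 = 0.0622.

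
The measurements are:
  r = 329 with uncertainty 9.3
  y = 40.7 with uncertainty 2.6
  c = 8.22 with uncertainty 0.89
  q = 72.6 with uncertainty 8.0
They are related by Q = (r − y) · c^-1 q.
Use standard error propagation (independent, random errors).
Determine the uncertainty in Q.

403

Let u = r − y = 288. δu = √(δr² + δy²) = √(86.5 + 6.76) = 9.66, so δu/u = 0.0335.
Q is then a monomial in u, c, q:
δQ/Q = √((δu/u)² + (-1·δc/c)² + (1·δq/q)²) = √(0.00112 + 0.0117 + 0.0121) = 0.158
Q = 2550, so δQ = 0.158 × 2550 = 403.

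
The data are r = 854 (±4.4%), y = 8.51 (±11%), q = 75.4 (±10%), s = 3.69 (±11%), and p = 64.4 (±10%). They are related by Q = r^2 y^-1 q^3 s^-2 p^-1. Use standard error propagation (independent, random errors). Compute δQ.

Products/powers → add relative errors in quadrature, weighted by exponent:
  (2·δr/r)² = (2×0.0440)² = 0.00774;  (-1·δy/y)² = (-1×0.110)² = 0.0121;  (3·δq/q)² = (3×0.100)² = 0.0900;  (-2·δs/s)² = (-2×0.110)² = 0.0484;  (-1·δp/p)² = (-1×0.100)² = 0.0100
δQ/Q = √(0.168) = 0.410
Q = 4.19e+07, so δQ = 0.410 × 4.19e+07 = 1.72e+07.

1.72e+07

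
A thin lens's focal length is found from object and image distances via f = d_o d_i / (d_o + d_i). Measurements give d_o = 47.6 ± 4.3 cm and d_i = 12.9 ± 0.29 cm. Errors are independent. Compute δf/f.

0.0262

∂f/∂d_o = (d_i/(d_o+d_i))² = 0.0455;  ∂f/∂d_i = (d_o/(d_o+d_i))² = 0.619
δf = √((∂f/∂d_o · δd_o)² + (∂f/∂d_i · δd_i)²) = √(0.0382 + 0.0322) = 0.265 cm
f = 10.1 cm, so δf/f = 0.265/10.1 = 0.0262.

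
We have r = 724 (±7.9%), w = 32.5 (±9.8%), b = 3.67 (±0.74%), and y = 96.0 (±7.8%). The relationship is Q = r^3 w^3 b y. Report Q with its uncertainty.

Since Q is a product/quotient, work with relative uncertainties:
  (3·δr/r)² = (3×0.0790)² = 0.0562;  (3·δw/w)² = (3×0.0980)² = 0.0864;  (1·δb/b)² = (1×0.00740)² = 5.48e-05;  (1·δy/y)² = (1×0.0780)² = 0.00608
δQ/Q = √(0.149) = 0.386
Q = 4.59e+15, so δQ = 0.386 × 4.59e+15 = 1.77e+15.

(4.59 ± 1.77) × 10^15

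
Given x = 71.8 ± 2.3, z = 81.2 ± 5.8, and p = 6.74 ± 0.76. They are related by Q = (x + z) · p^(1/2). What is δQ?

27.6

Let u = x + z = 153. δu = √(δx² + δz²) = √(5.29 + 33.6) = 6.24, so δu/u = 0.0408.
Q is then a monomial in u, p:
δQ/Q = √((δu/u)² + (½·δp/p)²) = √(0.00166 + 0.00318) = 0.0696
Q = 397, so δQ = 0.0696 × 397 = 27.6.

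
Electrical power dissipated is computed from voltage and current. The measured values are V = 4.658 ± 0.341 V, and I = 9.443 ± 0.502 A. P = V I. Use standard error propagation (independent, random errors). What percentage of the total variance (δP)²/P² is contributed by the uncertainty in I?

(δP/P)² = (1·δV/V)² + (1·δI/I)²
  V term: (1×0.0732)² = 0.00536
  I term: (1×0.0532)² = 0.00283
Total = 0.00819. Share from I = 0.00283/0.00819 = 0.345.

34.5%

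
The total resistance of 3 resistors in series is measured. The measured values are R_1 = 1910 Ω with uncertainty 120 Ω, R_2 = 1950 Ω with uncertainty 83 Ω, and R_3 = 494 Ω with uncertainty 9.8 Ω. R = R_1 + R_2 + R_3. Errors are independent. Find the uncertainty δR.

146 Ω

Each term contributes (cᵢ δxᵢ)² to (δR)²:
  (δR_1)² = 14400;  (δR_2)² = 6890;  (δR_3)² = 96.0
δR = √(21400) = 146 Ω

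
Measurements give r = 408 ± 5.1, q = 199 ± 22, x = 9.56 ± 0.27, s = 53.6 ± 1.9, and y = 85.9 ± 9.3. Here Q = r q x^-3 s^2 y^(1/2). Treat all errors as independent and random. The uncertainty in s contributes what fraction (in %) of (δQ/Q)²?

18.3%

(δQ/Q)² = (1·δr/r)² + (1·δq/q)² + (-3·δx/x)² + (2·δs/s)² + (½·δy/y)²
  r term: (1×0.0125)² = 0.000156
  q term: (1×0.111)² = 0.0122
  x term: (-3×0.0282)² = 0.00718
  s term: (2×0.0354)² = 0.00503
  y term: (0.5×0.108)² = 0.00293
Total = 0.0275. Share from s = 0.00503/0.0275 = 0.183.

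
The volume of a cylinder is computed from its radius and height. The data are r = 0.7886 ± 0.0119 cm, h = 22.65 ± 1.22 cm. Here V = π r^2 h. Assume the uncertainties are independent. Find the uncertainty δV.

2.73 cm^3

Since V is a product/quotient, work with relative uncertainties:
  (2·δr/r)² = (2×0.0151)² = 0.000911;  (1·δh/h)² = (1×0.0539)² = 0.00290
δV/V = √(0.00381) = 0.0617
V = 44.25 cm^3, so δV = 0.0617 × 44.25 = 2.73 cm^3.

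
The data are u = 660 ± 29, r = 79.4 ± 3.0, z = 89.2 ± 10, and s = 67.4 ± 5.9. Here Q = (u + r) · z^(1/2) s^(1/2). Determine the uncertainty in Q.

4660

Let w = u + r = 739. δw = √(δu² + δr²) = √(841 + 9.00) = 29.2, so δw/w = 0.0394.
Q is then a monomial in w, z, s:
δQ/Q = √((δw/w)² + (½·δz/z)² + (½·δs/s)²) = √(0.00155 + 0.00314 + 0.00192) = 0.0813
Q = 57300, so δQ = 0.0813 × 57300 = 4660.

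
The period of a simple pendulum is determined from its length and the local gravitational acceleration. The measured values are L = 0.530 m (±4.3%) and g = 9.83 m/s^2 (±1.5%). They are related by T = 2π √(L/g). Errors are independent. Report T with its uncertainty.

1.46 ± 0.0332 s

Relative error in a monomial: (δT/T)² = Σ (nᵢ · δxᵢ/xᵢ)².
  (½·δL/L)² = (0.5×0.0430)² = 0.000462;  (−½·δg/g)² = (-0.5×0.0150)² = 5.62e-05
δT/T = √(0.000518) = 0.0228
T = 1.46 s, so δT = 0.0228 × 1.46 = 0.0332 s.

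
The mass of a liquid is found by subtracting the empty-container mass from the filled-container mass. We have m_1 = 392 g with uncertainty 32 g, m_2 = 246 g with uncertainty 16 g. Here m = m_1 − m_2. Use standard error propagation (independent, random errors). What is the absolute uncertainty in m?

35.8 g

Each term contributes (cᵢ δxᵢ)² to (δm)²:
  (δm_1)² = 1020;  (δm_2)² = 256
δm = √(1280) = 35.8 g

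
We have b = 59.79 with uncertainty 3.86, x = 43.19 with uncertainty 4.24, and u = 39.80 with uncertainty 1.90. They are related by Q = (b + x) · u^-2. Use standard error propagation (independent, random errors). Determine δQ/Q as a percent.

11.1%

Let w = b + x = 103.0. δw = √(δb² + δx²) = √(14.9 + 18.0) = 5.73, so δw/w = 0.0557.
Q is then a monomial in w, u:
δQ/Q = √((δw/w)² + (-2·δu/u)²) = √(0.00310 + 0.00912) = 0.111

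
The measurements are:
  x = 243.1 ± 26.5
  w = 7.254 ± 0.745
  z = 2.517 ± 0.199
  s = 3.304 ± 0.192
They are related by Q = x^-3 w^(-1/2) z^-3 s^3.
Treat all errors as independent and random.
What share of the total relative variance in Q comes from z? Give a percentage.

(δQ/Q)² = (-3·δx/x)² + (−½·δw/w)² + (-3·δz/z)² + (3·δs/s)²
  x term: (-3×0.109)² = 0.107
  w term: (-0.5×0.103)² = 0.00264
  z term: (-3×0.0791)² = 0.0563
  s term: (3×0.0581)² = 0.0304
Total = 0.196. Share from z = 0.0563/0.196 = 0.287.

28.7%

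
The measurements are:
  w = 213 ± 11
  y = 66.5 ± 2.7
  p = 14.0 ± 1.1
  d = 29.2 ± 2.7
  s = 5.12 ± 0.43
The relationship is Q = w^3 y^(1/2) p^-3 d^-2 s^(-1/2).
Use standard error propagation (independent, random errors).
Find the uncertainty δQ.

For a monomial Q ∝ w^3, y^(1/2), p^-3, d^-2, s^(-1/2), fractional errors add in quadrature:
  (3·δw/w)² = (3×0.0516)² = 0.0240;  (½·δy/y)² = (0.5×0.0406)² = 0.000412;  (-3·δp/p)² = (-3×0.0786)² = 0.0556;  (-2·δd/d)² = (-2×0.0925)² = 0.0342;  (−½·δs/s)² = (-0.5×0.0840)² = 0.00176
δQ/Q = √(0.116) = 0.340
Q = 14.9, so δQ = 0.340 × 14.9 = 5.07.

5.07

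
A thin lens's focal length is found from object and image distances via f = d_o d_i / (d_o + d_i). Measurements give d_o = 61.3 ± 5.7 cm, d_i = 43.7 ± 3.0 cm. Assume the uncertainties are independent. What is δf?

1.42 cm

∂f/∂d_o = (d_i/(d_o+d_i))² = 0.173;  ∂f/∂d_i = (d_o/(d_o+d_i))² = 0.341
δf = √((∂f/∂d_o · δd_o)² + (∂f/∂d_i · δd_i)²) = √(0.975 + 1.05) = 1.42 cm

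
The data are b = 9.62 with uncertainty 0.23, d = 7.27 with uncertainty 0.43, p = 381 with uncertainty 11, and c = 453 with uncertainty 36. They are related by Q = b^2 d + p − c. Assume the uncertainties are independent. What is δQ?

63.5

Let w = b^2·d = 673. δw/w = √((2·δb/b)² + (1·δd/d)²) = √(0.00229 + 0.00350) = 0.0761, so δw = 51.2.
Q = w + p − c: δQ = √(δw² + δp² + δc²) = √(2620 + 121 + 1300) = 63.5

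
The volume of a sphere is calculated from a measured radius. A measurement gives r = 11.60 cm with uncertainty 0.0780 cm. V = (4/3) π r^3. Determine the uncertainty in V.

V is a product of powers, so relative uncertainties combine in quadrature:
  (3·δr/r)² = (3×0.00672)² = 0.000407
δV/V = √(0.000407) = 0.0202
V = 6538 cm^3, so δV = 0.0202 × 6538 = 132 cm^3.

132 cm^3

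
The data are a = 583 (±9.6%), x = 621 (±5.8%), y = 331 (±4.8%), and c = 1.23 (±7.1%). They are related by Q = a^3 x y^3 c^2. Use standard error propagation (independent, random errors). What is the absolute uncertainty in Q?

Since Q is a product/quotient, work with relative uncertainties:
  (3·δa/a)² = (3×0.0960)² = 0.0829;  (1·δx/x)² = (1×0.0580)² = 0.00336;  (3·δy/y)² = (3×0.0480)² = 0.0207;  (2·δc/c)² = (2×0.0710)² = 0.0202
δQ/Q = √(0.127) = 0.357
Q = 6.75e+18, so δQ = 0.357 × 6.75e+18 = 2.41e+18.

2.41e+18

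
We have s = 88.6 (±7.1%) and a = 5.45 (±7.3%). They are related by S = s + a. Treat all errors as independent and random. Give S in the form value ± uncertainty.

94.0 ± 6.30

Each term contributes (cᵢ δxᵢ)² to (δS)²:
  (δs)² = 39.6;  (δa)² = 0.158
δS = √(39.7) = 6.30
S = 94.0.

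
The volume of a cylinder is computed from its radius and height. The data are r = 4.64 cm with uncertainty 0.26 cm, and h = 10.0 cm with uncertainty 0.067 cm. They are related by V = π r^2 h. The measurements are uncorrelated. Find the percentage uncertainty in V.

11.2%

Since V is a product/quotient, work with relative uncertainties:
  (2·δr/r)² = (2×0.0560)² = 0.0126;  (1·δh/h)² = (1×0.00670)² = 4.49e-05
δV/V = √(0.0126) = 0.112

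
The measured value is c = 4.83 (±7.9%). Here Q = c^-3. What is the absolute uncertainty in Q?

Q is a product of powers, so relative uncertainties combine in quadrature:
  (-3·δc/c)² = (-3×0.0790)² = 0.0562
δQ/Q = √(0.0562) = 0.237
Q = 0.00887, so δQ = 0.237 × 0.00887 = 0.00210.

0.00210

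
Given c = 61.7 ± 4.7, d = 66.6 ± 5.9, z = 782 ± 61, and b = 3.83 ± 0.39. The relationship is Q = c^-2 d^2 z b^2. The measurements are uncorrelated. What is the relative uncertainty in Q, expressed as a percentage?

32.0%

Since Q is a product/quotient, work with relative uncertainties:
  (-2·δc/c)² = (-2×0.0762)² = 0.0232;  (2·δd/d)² = (2×0.0886)² = 0.0314;  (1·δz/z)² = (1×0.0780)² = 0.00608;  (2·δb/b)² = (2×0.102)² = 0.0415
δQ/Q = √(0.102) = 0.320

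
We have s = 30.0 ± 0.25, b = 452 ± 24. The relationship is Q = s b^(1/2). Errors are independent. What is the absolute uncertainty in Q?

Products/powers → add relative errors in quadrature, weighted by exponent:
  (1·δs/s)² = (1×0.00833)² = 6.94e-05;  (½·δb/b)² = (0.5×0.0531)² = 0.000705
δQ/Q = √(0.000774) = 0.0278
Q = 638, so δQ = 0.0278 × 638 = 17.7.

17.7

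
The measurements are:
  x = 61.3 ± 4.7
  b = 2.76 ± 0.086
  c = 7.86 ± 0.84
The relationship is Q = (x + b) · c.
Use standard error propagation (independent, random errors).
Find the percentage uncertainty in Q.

13.0%

Let u = x + b = 64.1. δu = √(δx² + δb²) = √(22.1 + 0.00740) = 4.70, so δu/u = 0.0734.
Q is then a monomial in u, c:
δQ/Q = √((δu/u)² + (1·δc/c)²) = √(0.00538 + 0.0114) = 0.130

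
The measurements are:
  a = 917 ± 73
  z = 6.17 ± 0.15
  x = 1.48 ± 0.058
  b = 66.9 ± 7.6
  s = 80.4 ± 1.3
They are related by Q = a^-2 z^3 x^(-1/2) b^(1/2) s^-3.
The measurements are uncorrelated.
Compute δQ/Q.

Products/powers → add relative errors in quadrature, weighted by exponent:
  (-2·δa/a)² = (-2×0.0796)² = 0.0253;  (3·δz/z)² = (3×0.0243)² = 0.00532;  (−½·δx/x)² = (-0.5×0.0392)² = 0.000384;  (½·δb/b)² = (0.5×0.114)² = 0.00323;  (-3·δs/s)² = (-3×0.0162)² = 0.00235
δQ/Q = √(0.0366) = 0.191

0.191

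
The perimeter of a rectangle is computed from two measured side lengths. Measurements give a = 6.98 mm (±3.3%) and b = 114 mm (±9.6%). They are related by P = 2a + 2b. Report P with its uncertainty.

Absolute uncertainties add in quadrature for a linear combination:
  (2·δa)² = 0.212;  (2·δb)² = 479
δP = √(479) = 21.9 mm
P = 242 mm.

242 ± 21.9 mm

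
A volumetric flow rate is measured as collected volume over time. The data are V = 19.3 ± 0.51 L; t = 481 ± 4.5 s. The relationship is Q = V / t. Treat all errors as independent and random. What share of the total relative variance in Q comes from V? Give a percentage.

88.9%

(δQ/Q)² = (1·δV/V)² + (-1·δt/t)²
  V term: (1×0.0264)² = 0.000698
  t term: (-1×0.00936)² = 8.75e-05
Total = 0.000786. Share from V = 0.000698/0.000786 = 0.889.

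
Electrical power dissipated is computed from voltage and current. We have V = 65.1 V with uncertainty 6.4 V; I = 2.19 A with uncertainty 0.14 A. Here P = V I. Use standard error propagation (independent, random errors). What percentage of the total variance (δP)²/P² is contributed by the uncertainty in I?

(δP/P)² = (1·δV/V)² + (1·δI/I)²
  V term: (1×0.0983)² = 0.00966
  I term: (1×0.0639)² = 0.00409
Total = 0.0138. Share from I = 0.00409/0.0138 = 0.297.

29.7%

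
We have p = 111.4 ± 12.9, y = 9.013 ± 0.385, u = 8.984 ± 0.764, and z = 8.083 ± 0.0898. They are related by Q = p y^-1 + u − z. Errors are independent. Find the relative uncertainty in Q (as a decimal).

0.129

Let w = p·y^-1 = 12.36. δw/w = √((1·δp/p)² + (-1·δy/y)²) = √(0.0134 + 0.00182) = 0.123, so δw = 1.53.
Q = w + u − z: δQ = √(δw² + δu² + δz²) = √(2.33 + 0.584 + 0.00806) = 1.71
Q = 13.26, so δQ/Q = 1.71/13.26 = 0.129.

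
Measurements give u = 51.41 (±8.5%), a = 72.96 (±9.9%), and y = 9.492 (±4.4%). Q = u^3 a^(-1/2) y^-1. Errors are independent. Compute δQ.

442

Q is a product of powers, so relative uncertainties combine in quadrature:
  (3·δu/u)² = (3×0.0850)² = 0.0650;  (−½·δa/a)² = (-0.5×0.0990)² = 0.00245;  (-1·δy/y)² = (-1×0.0440)² = 0.00194
δQ/Q = √(0.0694) = 0.263
Q = 1676, so δQ = 0.263 × 1676 = 442.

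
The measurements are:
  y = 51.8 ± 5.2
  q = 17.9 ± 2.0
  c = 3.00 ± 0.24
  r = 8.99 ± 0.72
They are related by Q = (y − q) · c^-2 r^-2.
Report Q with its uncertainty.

0.0466 ± 0.0130

Let u = y − q = 33.9. δu = √(δy² + δq²) = √(27.0 + 4.00) = 5.57, so δu/u = 0.164.
Q is then a monomial in u, c, r:
δQ/Q = √((δu/u)² + (-2·δc/c)² + (-2·δr/r)²) = √(0.0270 + 0.0256 + 0.0257) = 0.280
Q = 0.0466, so δQ = 0.280 × 0.0466 = 0.0130.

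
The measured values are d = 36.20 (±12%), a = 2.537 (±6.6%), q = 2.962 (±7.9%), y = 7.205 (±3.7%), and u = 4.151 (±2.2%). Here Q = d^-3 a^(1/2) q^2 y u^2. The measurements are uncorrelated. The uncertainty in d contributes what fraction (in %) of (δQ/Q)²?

(δQ/Q)² = (-3·δd/d)² + (½·δa/a)² + (2·δq/q)² + (1·δy/y)² + (2·δu/u)²
  d term: (-3×0.120)² = 0.130
  a term: (0.5×0.0660)² = 0.00109
  q term: (2×0.0790)² = 0.0250
  y term: (1×0.0370)² = 0.00137
  u term: (2×0.0220)² = 0.00194
Total = 0.159. Share from d = 0.130/0.159 = 0.815.

81.5%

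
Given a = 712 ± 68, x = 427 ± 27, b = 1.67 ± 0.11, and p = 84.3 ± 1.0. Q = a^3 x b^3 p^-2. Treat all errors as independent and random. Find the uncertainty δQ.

Q is a product of powers, so relative uncertainties combine in quadrature:
  (3·δa/a)² = (3×0.0955)² = 0.0821;  (1·δx/x)² = (1×0.0632)² = 0.00400;  (3·δb/b)² = (3×0.0659)² = 0.0390;  (-2·δp/p)² = (-2×0.0119)² = 0.000563
δQ/Q = √(0.126) = 0.355
Q = 1.01e+08, so δQ = 0.355 × 1.01e+08 = 3.58e+07.

3.58e+07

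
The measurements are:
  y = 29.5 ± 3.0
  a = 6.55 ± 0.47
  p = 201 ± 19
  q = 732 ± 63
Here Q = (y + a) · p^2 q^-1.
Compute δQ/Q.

0.224

Let u = y + a = 36.0. δu = √(δy² + δa²) = √(9.00 + 0.221) = 3.04, so δu/u = 0.0842.
Q is then a monomial in u, p, q:
δQ/Q = √((δu/u)² + (2·δp/p)² + (-1·δq/q)²) = √(0.00710 + 0.0357 + 0.00741) = 0.224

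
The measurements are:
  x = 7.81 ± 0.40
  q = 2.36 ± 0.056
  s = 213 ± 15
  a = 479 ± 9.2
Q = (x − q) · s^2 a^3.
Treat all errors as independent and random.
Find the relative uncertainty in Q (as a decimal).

Let u = x − q = 5.45. δu = √(δx² + δq²) = √(0.160 + 0.00314) = 0.404, so δu/u = 0.0741.
Q is then a monomial in u, s, a:
δQ/Q = √((δu/u)² + (2·δs/s)² + (3·δa/a)²) = √(0.00549 + 0.0198 + 0.00332) = 0.169

0.169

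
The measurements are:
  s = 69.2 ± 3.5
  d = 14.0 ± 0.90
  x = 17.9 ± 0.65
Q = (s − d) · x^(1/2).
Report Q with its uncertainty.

234 ± 15.9

Let u = s − d = 55.2. δu = √(δs² + δd²) = √(12.2 + 0.810) = 3.61, so δu/u = 0.0655.
Q is then a monomial in u, x:
δQ/Q = √((δu/u)² + (½·δx/x)²) = √(0.00429 + 0.000330) = 0.0679
Q = 234, so δQ = 0.0679 × 234 = 15.9.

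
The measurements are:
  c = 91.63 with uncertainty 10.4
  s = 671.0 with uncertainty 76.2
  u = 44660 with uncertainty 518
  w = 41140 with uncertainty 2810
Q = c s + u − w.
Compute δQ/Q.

Let p = c·s = 61480. δp/p = √((1·δc/c)² + (1·δs/s)²) = √(0.0129 + 0.0129) = 0.161, so δp = 9870.
Q = p + u − w: δQ = √(δp² + δu² + δw²) = √(9.74e+07 + 2.68e+05 + 7.9e+06) = 10300
Q = 65000, so δQ/Q = 10300/65000 = 0.158.

0.158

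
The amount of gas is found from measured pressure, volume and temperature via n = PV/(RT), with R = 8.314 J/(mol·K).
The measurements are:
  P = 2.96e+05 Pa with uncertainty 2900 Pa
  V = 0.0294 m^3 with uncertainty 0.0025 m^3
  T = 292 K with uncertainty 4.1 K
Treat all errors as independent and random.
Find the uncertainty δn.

0.311 mol

Since n is a product/quotient, work with relative uncertainties:
  (1·δP/P)² = (1×0.00980)² = 9.6e-05;  (1·δV/V)² = (1×0.0850)² = 0.00723;  (-1·δT/T)² = (-1×0.0140)² = 0.000197
δn/n = √(0.00752) = 0.0867
n = 3.58 mol, so δn = 0.0867 × 3.58 = 0.311 mol.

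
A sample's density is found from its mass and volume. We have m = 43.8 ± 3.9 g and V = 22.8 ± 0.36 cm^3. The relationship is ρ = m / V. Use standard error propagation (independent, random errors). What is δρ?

ρ is a product of powers, so relative uncertainties combine in quadrature:
  (1·δm/m)² = (1×0.0890)² = 0.00793;  (-1·δV/V)² = (-1×0.0158)² = 0.000249
δρ/ρ = √(0.00818) = 0.0904
ρ = 1.92 g/cm^3, so δρ = 0.0904 × 1.92 = 0.174 g/cm^3.

0.174 g/cm^3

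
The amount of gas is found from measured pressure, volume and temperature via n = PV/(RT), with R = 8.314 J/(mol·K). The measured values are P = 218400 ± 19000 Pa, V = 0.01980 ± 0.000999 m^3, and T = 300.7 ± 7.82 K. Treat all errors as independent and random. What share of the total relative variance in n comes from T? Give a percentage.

6.27%

(δn/n)² = (1·δP/P)² + (1·δV/V)² + (-1·δT/T)²
  P term: (1×0.0870)² = 0.00757
  V term: (1×0.0505)² = 0.00255
  T term: (-1×0.0260)² = 0.000676
Total = 0.0108. Share from T = 0.000676/0.0108 = 0.0627.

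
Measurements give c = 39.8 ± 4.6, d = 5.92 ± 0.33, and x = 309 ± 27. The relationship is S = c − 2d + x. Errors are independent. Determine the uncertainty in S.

27.4

For a sum/difference, combine absolute errors in quadrature:
  (δc)² = 21.2;  (2·δd)² = 0.436;  (δx)² = 729
δS = √(751) = 27.4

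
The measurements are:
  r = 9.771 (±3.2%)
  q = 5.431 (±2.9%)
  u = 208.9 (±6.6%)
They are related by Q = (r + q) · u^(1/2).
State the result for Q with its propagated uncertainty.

Let w = r + q = 15.20. δw = √(δr² + δq²) = √(0.0978 + 0.0248) = 0.350, so δw/w = 0.0230.
Q is then a monomial in w, u:
δQ/Q = √((δw/w)² + (½·δu/u)²) = √(0.000530 + 0.00109) = 0.0402
Q = 219.7, so δQ = 0.0402 × 219.7 = 8.84.

219.7 ± 8.84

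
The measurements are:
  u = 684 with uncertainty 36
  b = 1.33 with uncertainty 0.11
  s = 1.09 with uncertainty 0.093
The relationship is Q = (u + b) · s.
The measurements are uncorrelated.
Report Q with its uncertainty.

747 ± 74.8

Let w = u + b = 685. δw = √(δu² + δb²) = √(1300 + 0.0121) = 36.0, so δw/w = 0.0525.
Q is then a monomial in w, s:
δQ/Q = √((δw/w)² + (1·δs/s)²) = √(0.00276 + 0.00728) = 0.100
Q = 747, so δQ = 0.100 × 747 = 74.8.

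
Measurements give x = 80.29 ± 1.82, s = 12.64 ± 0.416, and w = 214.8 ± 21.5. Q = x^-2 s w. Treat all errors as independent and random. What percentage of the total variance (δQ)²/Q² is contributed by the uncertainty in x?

(δQ/Q)² = (-2·δx/x)² + (1·δs/s)² + (1·δw/w)²
  x term: (-2×0.0227)² = 0.00206
  s term: (1×0.0329)² = 0.00108
  w term: (1×0.100)² = 0.0100
Total = 0.0132. Share from x = 0.00206/0.0132 = 0.156.

15.6%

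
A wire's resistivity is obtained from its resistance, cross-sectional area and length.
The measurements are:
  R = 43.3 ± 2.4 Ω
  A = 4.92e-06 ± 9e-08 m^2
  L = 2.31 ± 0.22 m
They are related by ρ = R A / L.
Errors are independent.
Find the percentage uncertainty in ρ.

11.2%

Relative error in a monomial: (δρ/ρ)² = Σ (nᵢ · δxᵢ/xᵢ)².
  (1·δR/R)² = (1×0.0554)² = 0.00307;  (1·δA/A)² = (1×0.0183)² = 0.000335;  (-1·δL/L)² = (-1×0.0952)² = 0.00907
δρ/ρ = √(0.0125) = 0.112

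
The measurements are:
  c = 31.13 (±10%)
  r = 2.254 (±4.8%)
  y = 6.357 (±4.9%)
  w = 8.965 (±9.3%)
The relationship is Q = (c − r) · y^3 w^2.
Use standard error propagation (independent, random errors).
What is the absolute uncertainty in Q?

1.55e+05

Let u = c − r = 28.88. δu = √(δc² + δr²) = √(9.69 + 0.0117) = 3.11, so δu/u = 0.108.
Q is then a monomial in u, y, w:
δQ/Q = √((δu/u)² + (3·δy/y)² + (2·δw/w)²) = √(0.0116 + 0.0216 + 0.0346) = 0.260
Q = 596200, so δQ = 0.260 × 596200 = 1.55e+05.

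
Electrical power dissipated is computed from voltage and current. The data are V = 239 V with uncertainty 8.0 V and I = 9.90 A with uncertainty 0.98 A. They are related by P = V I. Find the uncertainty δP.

247 W

For a monomial P ∝ V, I, fractional errors add in quadrature:
  (1·δV/V)² = (1×0.0335)² = 0.00112;  (1·δI/I)² = (1×0.0990)² = 0.00980
δP/P = √(0.0109) = 0.104
P = 2370 W, so δP = 0.104 × 2370 = 247 W.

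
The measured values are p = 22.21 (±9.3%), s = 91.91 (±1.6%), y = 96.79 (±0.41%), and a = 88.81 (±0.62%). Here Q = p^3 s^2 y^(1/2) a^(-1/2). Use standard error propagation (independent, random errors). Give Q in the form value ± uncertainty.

(9.662 ± 2.71) × 10^7

Each factor contributes (exponent × relative error)² to (δQ/Q)²:
  (3·δp/p)² = (3×0.0930)² = 0.0778;  (2·δs/s)² = (2×0.0160)² = 0.00102;  (½·δy/y)² = (0.5×0.00410)² = 4.2e-06;  (−½·δa/a)² = (-0.5×0.00620)² = 9.61e-06
δQ/Q = √(0.0789) = 0.281
Q = 9.662e+07, so δQ = 0.281 × 9.662e+07 = 2.71e+07.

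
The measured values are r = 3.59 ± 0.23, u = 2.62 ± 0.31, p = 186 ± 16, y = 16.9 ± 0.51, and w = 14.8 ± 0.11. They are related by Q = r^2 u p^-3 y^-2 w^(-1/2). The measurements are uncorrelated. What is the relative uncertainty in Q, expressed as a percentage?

Each factor contributes (exponent × relative error)² to (δQ/Q)²:
  (2·δr/r)² = (2×0.0641)² = 0.0164;  (1·δu/u)² = (1×0.118)² = 0.0140;  (-3·δp/p)² = (-3×0.0860)² = 0.0666;  (-2·δy/y)² = (-2×0.0302)² = 0.00364;  (−½·δw/w)² = (-0.5×0.00743)² = 1.38e-05
δQ/Q = √(0.101) = 0.317

31.7%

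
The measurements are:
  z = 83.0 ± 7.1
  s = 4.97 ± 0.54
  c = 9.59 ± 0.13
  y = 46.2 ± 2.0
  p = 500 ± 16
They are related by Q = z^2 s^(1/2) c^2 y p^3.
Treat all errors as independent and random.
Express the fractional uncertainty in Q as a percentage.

Since Q is a product/quotient, work with relative uncertainties:
  (2·δz/z)² = (2×0.0855)² = 0.0293;  (½·δs/s)² = (0.5×0.109)² = 0.00295;  (2·δc/c)² = (2×0.0136)² = 0.000735;  (1·δy/y)² = (1×0.0433)² = 0.00187;  (3·δp/p)² = (3×0.0320)² = 0.00922
δQ/Q = √(0.0440) = 0.210

21.0%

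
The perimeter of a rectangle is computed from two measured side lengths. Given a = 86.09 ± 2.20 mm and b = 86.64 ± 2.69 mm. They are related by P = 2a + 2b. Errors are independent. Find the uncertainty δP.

6.95 mm

Each term contributes (cᵢ δxᵢ)² to (δP)²:
  (2·δa)² = 19.4;  (2·δb)² = 28.9
δP = √(48.3) = 6.95 mm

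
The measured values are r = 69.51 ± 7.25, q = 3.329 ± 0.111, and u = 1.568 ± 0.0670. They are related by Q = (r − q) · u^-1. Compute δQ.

Let w = r − q = 66.18. δw = √(δr² + δq²) = √(52.6 + 0.0123) = 7.25, so δw/w = 0.110.
Q is then a monomial in w, u:
δQ/Q = √((δw/w)² + (-1·δu/u)²) = √(0.0120 + 0.00183) = 0.118
Q = 42.21, so δQ = 0.118 × 42.21 = 4.96.

4.96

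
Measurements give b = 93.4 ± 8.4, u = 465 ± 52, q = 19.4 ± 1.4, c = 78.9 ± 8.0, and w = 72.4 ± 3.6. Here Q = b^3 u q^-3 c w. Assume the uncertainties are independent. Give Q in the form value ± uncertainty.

(2.96 ± 1.13) × 10^8

Products/powers → add relative errors in quadrature, weighted by exponent:
  (3·δb/b)² = (3×0.0899)² = 0.0728;  (1·δu/u)² = (1×0.112)² = 0.0125;  (-3·δq/q)² = (-3×0.0722)² = 0.0469;  (1·δc/c)² = (1×0.101)² = 0.0103;  (1·δw/w)² = (1×0.0497)² = 0.00247
δQ/Q = √(0.145) = 0.381
Q = 2.96e+08, so δQ = 0.381 × 2.96e+08 = 1.13e+08.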